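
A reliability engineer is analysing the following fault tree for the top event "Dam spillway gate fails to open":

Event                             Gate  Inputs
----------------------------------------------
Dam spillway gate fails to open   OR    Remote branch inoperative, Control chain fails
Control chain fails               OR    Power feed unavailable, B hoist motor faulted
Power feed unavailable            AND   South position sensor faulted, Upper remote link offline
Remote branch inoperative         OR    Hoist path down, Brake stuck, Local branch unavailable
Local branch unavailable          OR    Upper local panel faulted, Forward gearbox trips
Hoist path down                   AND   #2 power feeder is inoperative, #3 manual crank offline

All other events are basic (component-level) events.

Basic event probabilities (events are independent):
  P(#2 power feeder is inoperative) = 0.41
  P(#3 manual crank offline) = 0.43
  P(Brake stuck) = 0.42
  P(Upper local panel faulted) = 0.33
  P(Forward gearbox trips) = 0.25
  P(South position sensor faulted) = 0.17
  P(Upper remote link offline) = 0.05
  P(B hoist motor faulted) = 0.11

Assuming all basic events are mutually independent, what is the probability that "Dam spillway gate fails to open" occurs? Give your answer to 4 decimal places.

P(Hoist path down) [AND] = 0.41 × 0.43 = 0.176300
P(Local branch unavailable) [OR] = 1 − (1−0.33) × (1−0.25) = 0.497500
P(Remote branch inoperative) [OR] = 1 − (1−0.176300) × (1−0.42) × (1−0.497500) = 0.759933
P(Power feed unavailable) [AND] = 0.17 × 0.05 = 0.008500
P(Control chain fails) [OR] = 1 − (1−0.008500) × (1−0.11) = 0.117565
P(Dam spillway gate fails to open) [OR] = 1 − (1−0.759933) × (1−0.117565) = 0.788156
Rounded to 4 decimal places: P(Dam spillway gate fails to open) ≈ 0.7882.

0.7882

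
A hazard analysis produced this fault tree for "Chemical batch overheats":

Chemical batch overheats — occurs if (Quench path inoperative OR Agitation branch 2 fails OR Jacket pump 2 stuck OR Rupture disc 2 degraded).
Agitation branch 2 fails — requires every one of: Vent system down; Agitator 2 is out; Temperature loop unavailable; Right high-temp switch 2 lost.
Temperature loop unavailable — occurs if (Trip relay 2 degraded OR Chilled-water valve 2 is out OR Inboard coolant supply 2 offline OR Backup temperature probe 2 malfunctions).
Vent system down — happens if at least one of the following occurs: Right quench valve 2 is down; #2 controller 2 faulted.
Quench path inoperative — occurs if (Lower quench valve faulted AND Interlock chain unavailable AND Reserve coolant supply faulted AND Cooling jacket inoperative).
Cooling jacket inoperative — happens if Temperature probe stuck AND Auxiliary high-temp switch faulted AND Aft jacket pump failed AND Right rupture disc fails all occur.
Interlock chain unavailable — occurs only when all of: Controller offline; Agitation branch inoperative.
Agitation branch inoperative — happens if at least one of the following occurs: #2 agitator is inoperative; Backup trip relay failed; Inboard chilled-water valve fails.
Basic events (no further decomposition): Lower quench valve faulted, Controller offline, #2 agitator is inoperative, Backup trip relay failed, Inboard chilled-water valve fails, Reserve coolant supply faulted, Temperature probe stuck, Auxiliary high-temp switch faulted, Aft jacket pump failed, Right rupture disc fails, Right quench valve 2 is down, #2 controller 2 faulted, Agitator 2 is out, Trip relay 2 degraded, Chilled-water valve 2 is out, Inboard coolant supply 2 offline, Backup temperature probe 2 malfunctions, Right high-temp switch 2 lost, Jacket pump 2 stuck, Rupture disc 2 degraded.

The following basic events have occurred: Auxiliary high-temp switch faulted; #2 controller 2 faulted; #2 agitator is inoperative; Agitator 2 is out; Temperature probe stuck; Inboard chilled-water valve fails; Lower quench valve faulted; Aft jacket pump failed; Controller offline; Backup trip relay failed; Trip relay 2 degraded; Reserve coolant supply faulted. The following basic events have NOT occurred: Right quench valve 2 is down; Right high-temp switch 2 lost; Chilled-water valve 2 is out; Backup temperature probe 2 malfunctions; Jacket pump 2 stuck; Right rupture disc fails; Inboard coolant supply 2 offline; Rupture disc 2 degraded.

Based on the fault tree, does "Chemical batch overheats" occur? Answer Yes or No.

Agitation branch inoperative [OR]: #2 agitator is inoperative=occurs, Backup trip relay failed=occurs, Inboard chilled-water valve fails=occurs → at least one input occurs → occurs.
Interlock chain unavailable [AND]: Controller offline=occurs, Agitation branch inoperative=occurs → all inputs occur → occurs.
Cooling jacket inoperative [AND]: Temperature probe stuck=occurs, Auxiliary high-temp switch faulted=occurs, Aft jacket pump failed=occurs, Right rupture disc fails=not → not all inputs occur → does not occur.
Quench path inoperative [AND]: Lower quench valve faulted=occurs, Interlock chain unavailable=occurs, Reserve coolant supply faulted=occurs, Cooling jacket inoperative=not → not all inputs occur → does not occur.
Vent system down [OR]: Right quench valve 2 is down=not, #2 controller 2 faulted=occurs → at least one input occurs → occurs.
Temperature loop unavailable [OR]: Trip relay 2 degraded=occurs, Chilled-water valve 2 is out=not, Inboard coolant supply 2 offline=not, Backup temperature probe 2 malfunctions=not → at least one input occurs → occurs.
Agitation branch 2 fails [AND]: Vent system down=occurs, Agitator 2 is out=occurs, Temperature loop unavailable=occurs, Right high-temp switch 2 lost=not → not all inputs occur → does not occur.
Chemical batch overheats [OR]: Quench path inoperative=not, Agitation branch 2 fails=not, Jacket pump 2 stuck=not, Rupture disc 2 degraded=not → no input occurs → does not occur.

No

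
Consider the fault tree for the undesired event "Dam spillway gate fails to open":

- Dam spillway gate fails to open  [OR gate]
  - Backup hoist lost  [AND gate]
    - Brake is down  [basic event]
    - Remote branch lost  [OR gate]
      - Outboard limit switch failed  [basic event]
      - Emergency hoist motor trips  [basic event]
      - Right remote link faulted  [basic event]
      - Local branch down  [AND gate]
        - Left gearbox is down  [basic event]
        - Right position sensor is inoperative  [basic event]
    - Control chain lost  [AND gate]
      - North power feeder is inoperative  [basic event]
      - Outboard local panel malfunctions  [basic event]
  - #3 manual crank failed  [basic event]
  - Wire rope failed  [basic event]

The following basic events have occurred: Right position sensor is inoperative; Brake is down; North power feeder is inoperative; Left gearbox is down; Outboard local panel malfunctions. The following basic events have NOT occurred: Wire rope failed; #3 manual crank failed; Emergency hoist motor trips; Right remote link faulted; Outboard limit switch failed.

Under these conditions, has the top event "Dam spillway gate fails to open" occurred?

Yes

Local branch down [AND]: Left gearbox is down=occurs, Right position sensor is inoperative=occurs → all inputs occur → occurs.
Remote branch lost [OR]: Outboard limit switch failed=not, Emergency hoist motor trips=not, Right remote link faulted=not, Local branch down=occurs → at least one input occurs → occurs.
Control chain lost [AND]: North power feeder is inoperative=occurs, Outboard local panel malfunctions=occurs → all inputs occur → occurs.
Backup hoist lost [AND]: Brake is down=occurs, Remote branch lost=occurs, Control chain lost=occurs → all inputs occur → occurs.
Dam spillway gate fails to open [OR]: Backup hoist lost=occurs, #3 manual crank failed=not, Wire rope failed=not → at least one input occurs → occurs.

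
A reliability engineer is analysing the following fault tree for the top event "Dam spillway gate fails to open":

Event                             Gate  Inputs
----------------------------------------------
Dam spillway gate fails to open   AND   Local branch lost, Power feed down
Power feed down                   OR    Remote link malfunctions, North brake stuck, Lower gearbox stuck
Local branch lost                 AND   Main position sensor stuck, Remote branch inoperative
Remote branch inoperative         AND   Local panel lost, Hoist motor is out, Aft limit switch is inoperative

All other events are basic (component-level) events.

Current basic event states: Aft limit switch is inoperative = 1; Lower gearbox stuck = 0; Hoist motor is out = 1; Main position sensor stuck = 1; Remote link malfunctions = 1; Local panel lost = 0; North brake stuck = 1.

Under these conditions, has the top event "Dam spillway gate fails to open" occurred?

No

Remote branch inoperative [AND]: Local panel lost=not, Hoist motor is out=occurs, Aft limit switch is inoperative=occurs → not all inputs occur → does not occur.
Local branch lost [AND]: Main position sensor stuck=occurs, Remote branch inoperative=not → not all inputs occur → does not occur.
Power feed down [OR]: Remote link malfunctions=occurs, North brake stuck=occurs, Lower gearbox stuck=not → at least one input occurs → occurs.
Dam spillway gate fails to open [AND]: Local branch lost=not, Power feed down=occurs → not all inputs occur → does not occur.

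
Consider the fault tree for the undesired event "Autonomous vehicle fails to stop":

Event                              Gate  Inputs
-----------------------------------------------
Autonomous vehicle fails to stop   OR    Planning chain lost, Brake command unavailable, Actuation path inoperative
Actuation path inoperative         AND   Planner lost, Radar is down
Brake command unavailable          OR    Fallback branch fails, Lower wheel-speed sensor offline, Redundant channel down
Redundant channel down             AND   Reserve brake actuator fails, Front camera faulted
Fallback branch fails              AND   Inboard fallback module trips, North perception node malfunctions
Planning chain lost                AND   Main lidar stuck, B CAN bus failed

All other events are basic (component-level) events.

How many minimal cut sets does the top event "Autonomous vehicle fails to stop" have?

Planning chain lost [AND]: one cut set from each child combined → 1 × 1 = 1 cut set(s).
Fallback branch fails [AND]: one cut set from each child combined → 1 × 1 = 1 cut set(s).
Redundant channel down [AND]: one cut set from each child combined → 1 × 1 = 1 cut set(s).
Brake command unavailable [OR]: union of children's cut sets → 3 cut set(s).
Actuation path inoperative [AND]: one cut set from each child combined → 1 × 1 = 1 cut set(s).
Autonomous vehicle fails to stop [OR]: union of children's cut sets → 5 cut set(s).
Minimal cut sets: {B CAN bus failed, Main lidar stuck}; {Inboard fallback module trips, North perception node malfunctions}; {Lower wheel-speed sensor offline}; {Front camera faulted, Reserve brake actuator fails}; {Planner lost, Radar is down}.

5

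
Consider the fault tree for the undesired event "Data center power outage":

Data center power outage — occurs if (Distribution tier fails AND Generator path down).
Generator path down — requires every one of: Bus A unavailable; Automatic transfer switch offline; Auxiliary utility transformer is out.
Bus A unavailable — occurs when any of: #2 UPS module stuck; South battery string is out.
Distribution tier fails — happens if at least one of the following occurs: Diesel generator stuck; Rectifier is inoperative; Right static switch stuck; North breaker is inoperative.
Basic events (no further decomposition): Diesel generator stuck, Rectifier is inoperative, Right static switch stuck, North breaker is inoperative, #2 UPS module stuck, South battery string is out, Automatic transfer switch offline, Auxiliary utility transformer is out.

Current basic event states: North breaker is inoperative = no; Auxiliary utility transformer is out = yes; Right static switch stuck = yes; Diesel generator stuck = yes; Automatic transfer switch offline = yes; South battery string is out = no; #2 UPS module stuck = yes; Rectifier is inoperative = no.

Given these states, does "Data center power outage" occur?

Yes

Distribution tier fails [OR]: Diesel generator stuck=occurs, Rectifier is inoperative=not, Right static switch stuck=occurs, North breaker is inoperative=not → at least one input occurs → occurs.
Bus A unavailable [OR]: #2 UPS module stuck=occurs, South battery string is out=not → at least one input occurs → occurs.
Generator path down [AND]: Bus A unavailable=occurs, Automatic transfer switch offline=occurs, Auxiliary utility transformer is out=occurs → all inputs occur → occurs.
Data center power outage [AND]: Distribution tier fails=occurs, Generator path down=occurs → all inputs occur → occurs.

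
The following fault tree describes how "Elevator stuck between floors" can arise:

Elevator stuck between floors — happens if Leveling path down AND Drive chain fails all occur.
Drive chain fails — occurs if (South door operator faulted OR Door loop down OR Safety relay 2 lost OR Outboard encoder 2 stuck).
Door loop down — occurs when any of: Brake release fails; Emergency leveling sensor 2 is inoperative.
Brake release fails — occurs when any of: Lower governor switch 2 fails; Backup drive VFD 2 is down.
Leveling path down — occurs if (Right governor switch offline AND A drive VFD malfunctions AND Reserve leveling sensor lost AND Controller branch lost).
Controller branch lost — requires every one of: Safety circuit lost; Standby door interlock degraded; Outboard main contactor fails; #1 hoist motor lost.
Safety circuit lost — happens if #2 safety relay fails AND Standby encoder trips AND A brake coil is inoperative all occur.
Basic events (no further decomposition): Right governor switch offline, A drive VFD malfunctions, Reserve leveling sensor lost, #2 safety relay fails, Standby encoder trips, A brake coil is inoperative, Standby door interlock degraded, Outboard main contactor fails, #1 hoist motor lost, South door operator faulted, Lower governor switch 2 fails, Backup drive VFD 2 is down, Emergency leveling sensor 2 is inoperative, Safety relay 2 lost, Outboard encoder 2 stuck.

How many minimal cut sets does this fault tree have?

Safety circuit lost [AND]: one cut set from each child combined → 1 × 1 × 1 = 1 cut set(s).
Controller branch lost [AND]: one cut set from each child combined → 1 × 1 × 1 × 1 = 1 cut set(s).
Leveling path down [AND]: one cut set from each child combined → 1 × 1 × 1 × 1 = 1 cut set(s).
Brake release fails [OR]: union of children's cut sets → 2 cut set(s).
Door loop down [OR]: union of children's cut sets → 3 cut set(s).
Drive chain fails [OR]: union of children's cut sets → 6 cut set(s).
Elevator stuck between floors [AND]: one cut set from each child combined → 1 × 6 = 6 cut set(s).
Minimal cut sets: {#1 hoist motor lost, #2 safety relay fails, A brake coil is inoperative, A drive VFD malfunctions, Outboard main contactor fails, Reserve leveling sensor lost, Right governor switch offline, South door operator faulted, Standby door interlock degraded, Standby encoder trips}; {#1 hoist motor lost, #2 safety relay fails, A brake coil is inoperative, A drive VFD malfunctions, Lower governor switch 2 fails, Outboard main contactor fails, Reserve leveling sensor lost, Right governor switch offline, Standby door interlock degraded, Standby encoder trips}; {#1 hoist motor lost, #2 safety relay fails, A brake coil is inoperative, A drive VFD malfunctions, Backup drive VFD 2 is down, Outboard main contactor fails, Reserve leveling sensor lost, Right governor switch offline, Standby door interlock degraded, Standby encoder trips}; {#1 hoist motor lost, #2 safety relay fails, A brake coil is inoperative, A drive VFD malfunctions, Emergency leveling sensor 2 is inoperative, Outboard main contactor fails, Reserve leveling sensor lost, Right governor switch offline, Standby door interlock degraded, Standby encoder trips}; {#1 hoist motor lost, #2 safety relay fails, A brake coil is inoperative, A drive VFD malfunctions, Outboard main contactor fails, Reserve leveling sensor lost, Right governor switch offline, Safety relay 2 lost, Standby door interlock degraded, Standby encoder trips}; {#1 hoist motor lost, #2 safety relay fails, A brake coil is inoperative, A drive VFD malfunctions, Outboard encoder 2 stuck, Outboard main contactor fails, Reserve leveling sensor lost, Right governor switch offline, Standby door interlock degraded, Standby encoder trips}.

6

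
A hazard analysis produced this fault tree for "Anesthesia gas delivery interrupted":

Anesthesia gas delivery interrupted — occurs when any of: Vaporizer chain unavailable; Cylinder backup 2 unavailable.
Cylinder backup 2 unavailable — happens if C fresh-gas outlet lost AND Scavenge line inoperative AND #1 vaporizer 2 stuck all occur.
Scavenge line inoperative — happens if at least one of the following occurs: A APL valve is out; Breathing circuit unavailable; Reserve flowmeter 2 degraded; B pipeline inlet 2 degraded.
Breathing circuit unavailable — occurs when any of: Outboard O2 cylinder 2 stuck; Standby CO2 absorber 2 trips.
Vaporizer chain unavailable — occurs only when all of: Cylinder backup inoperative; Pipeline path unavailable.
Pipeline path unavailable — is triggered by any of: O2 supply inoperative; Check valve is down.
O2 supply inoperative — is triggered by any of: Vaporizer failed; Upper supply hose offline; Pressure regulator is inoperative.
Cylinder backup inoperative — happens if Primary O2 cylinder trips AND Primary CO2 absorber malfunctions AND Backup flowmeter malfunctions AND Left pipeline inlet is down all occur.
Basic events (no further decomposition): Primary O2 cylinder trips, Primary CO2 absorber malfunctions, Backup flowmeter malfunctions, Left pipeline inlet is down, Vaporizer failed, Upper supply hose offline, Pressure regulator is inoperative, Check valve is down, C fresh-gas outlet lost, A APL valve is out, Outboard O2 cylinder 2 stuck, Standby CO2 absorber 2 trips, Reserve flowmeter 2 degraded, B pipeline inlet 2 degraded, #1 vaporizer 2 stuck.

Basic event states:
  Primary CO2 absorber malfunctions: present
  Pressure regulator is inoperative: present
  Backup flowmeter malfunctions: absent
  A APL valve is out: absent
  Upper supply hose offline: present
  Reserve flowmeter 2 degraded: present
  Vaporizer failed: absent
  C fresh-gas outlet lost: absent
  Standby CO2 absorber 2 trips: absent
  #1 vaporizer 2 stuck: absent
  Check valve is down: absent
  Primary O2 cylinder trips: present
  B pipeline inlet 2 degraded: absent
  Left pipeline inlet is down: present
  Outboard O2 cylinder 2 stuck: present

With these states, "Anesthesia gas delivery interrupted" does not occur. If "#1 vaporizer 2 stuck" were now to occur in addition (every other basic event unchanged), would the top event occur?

Counterfactual: set "#1 vaporizer 2 stuck" to occurred.
Cylinder backup inoperative [AND]: Primary O2 cylinder trips=occurs, Primary CO2 absorber malfunctions=occurs, Backup flowmeter malfunctions=not, Left pipeline inlet is down=occurs → not all inputs occur → does not occur.
O2 supply inoperative [OR]: Vaporizer failed=not, Upper supply hose offline=occurs, Pressure regulator is inoperative=occurs → at least one input occurs → occurs.
Pipeline path unavailable [OR]: O2 supply inoperative=occurs, Check valve is down=not → at least one input occurs → occurs.
Vaporizer chain unavailable [AND]: Cylinder backup inoperative=not, Pipeline path unavailable=occurs → not all inputs occur → does not occur.
Breathing circuit unavailable [OR]: Outboard O2 cylinder 2 stuck=occurs, Standby CO2 absorber 2 trips=not → at least one input occurs → occurs.
Scavenge line inoperative [OR]: A APL valve is out=not, Breathing circuit unavailable=occurs, Reserve flowmeter 2 degraded=occurs, B pipeline inlet 2 degraded=not → at least one input occurs → occurs.
Cylinder backup 2 unavailable [AND]: C fresh-gas outlet lost=not, Scavenge line inoperative=occurs, #1 vaporizer 2 stuck=occurs → not all inputs occur → does not occur.
Anesthesia gas delivery interrupted [OR]: Vaporizer chain unavailable=not, Cylinder backup 2 unavailable=not → no input occurs → does not occur.

No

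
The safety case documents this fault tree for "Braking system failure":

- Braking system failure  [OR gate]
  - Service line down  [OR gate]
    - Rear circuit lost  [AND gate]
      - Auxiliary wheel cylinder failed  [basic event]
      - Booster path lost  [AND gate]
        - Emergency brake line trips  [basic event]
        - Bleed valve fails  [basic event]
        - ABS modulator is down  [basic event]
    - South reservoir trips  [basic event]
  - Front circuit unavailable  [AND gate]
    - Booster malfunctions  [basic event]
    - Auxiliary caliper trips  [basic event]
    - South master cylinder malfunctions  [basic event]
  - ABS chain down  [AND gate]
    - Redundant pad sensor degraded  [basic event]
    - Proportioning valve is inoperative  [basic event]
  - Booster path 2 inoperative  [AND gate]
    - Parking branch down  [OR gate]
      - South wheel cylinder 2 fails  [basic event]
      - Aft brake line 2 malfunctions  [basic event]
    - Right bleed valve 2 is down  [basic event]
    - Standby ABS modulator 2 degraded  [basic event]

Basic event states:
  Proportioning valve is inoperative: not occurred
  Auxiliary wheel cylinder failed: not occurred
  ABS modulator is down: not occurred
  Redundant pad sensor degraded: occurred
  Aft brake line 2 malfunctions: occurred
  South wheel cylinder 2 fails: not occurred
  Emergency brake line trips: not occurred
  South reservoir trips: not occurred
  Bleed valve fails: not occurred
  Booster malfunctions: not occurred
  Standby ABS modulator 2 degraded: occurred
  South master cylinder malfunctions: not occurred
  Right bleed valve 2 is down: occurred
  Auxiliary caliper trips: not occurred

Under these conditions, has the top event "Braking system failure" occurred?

Booster path lost [AND]: Emergency brake line trips=not, Bleed valve fails=not, ABS modulator is down=not → not all inputs occur → does not occur.
Rear circuit lost [AND]: Auxiliary wheel cylinder failed=not, Booster path lost=not → not all inputs occur → does not occur.
Service line down [OR]: Rear circuit lost=not, South reservoir trips=not → no input occurs → does not occur.
Front circuit unavailable [AND]: Booster malfunctions=not, Auxiliary caliper trips=not, South master cylinder malfunctions=not → not all inputs occur → does not occur.
ABS chain down [AND]: Redundant pad sensor degraded=occurs, Proportioning valve is inoperative=not → not all inputs occur → does not occur.
Parking branch down [OR]: South wheel cylinder 2 fails=not, Aft brake line 2 malfunctions=occurs → at least one input occurs → occurs.
Booster path 2 inoperative [AND]: Parking branch down=occurs, Right bleed valve 2 is down=occurs, Standby ABS modulator 2 degraded=occurs → all inputs occur → occurs.
Braking system failure [OR]: Service line down=not, Front circuit unavailable=not, ABS chain down=not, Booster path 2 inoperative=occurs → at least one input occurs → occurs.

Yes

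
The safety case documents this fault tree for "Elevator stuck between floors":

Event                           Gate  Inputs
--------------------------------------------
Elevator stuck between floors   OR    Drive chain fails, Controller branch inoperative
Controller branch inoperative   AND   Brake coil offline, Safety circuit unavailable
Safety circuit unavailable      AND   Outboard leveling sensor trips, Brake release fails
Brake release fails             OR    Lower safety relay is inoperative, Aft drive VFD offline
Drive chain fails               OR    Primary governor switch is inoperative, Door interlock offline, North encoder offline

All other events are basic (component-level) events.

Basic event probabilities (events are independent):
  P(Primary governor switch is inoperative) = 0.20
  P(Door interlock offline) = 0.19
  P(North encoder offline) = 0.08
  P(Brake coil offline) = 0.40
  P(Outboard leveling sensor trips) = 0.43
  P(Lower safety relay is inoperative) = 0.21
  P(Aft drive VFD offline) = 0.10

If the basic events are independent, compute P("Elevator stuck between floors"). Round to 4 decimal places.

P(Drive chain fails) [OR] = 1 − (1−0.20) × (1−0.19) × (1−0.08) = 0.403840
P(Brake release fails) [OR] = 1 − (1−0.21) × (1−0.10) = 0.289000
P(Safety circuit unavailable) [AND] = 0.43 × 0.289000 = 0.124270
P(Controller branch inoperative) [AND] = 0.40 × 0.124270 = 0.049708
P(Elevator stuck between floors) [OR] = 1 − (1−0.403840) × (1−0.049708) = 0.433474
Rounded to 4 decimal places: P(Elevator stuck between floors) ≈ 0.4335.

0.4335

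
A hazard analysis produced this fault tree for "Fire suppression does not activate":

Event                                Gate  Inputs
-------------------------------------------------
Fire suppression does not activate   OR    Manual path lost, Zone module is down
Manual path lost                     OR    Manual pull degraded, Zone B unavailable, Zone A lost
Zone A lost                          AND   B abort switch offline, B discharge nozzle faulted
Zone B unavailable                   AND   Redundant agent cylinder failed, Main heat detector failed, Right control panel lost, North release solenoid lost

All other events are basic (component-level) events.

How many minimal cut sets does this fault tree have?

Zone B unavailable [AND]: one cut set from each child combined → 1 × 1 × 1 × 1 = 1 cut set(s).
Zone A lost [AND]: one cut set from each child combined → 1 × 1 = 1 cut set(s).
Manual path lost [OR]: union of children's cut sets → 3 cut set(s).
Fire suppression does not activate [OR]: union of children's cut sets → 4 cut set(s).
Minimal cut sets: {Manual pull degraded}; {Main heat detector failed, North release solenoid lost, Redundant agent cylinder failed, Right control panel lost}; {B abort switch offline, B discharge nozzle faulted}; {Zone module is down}.

4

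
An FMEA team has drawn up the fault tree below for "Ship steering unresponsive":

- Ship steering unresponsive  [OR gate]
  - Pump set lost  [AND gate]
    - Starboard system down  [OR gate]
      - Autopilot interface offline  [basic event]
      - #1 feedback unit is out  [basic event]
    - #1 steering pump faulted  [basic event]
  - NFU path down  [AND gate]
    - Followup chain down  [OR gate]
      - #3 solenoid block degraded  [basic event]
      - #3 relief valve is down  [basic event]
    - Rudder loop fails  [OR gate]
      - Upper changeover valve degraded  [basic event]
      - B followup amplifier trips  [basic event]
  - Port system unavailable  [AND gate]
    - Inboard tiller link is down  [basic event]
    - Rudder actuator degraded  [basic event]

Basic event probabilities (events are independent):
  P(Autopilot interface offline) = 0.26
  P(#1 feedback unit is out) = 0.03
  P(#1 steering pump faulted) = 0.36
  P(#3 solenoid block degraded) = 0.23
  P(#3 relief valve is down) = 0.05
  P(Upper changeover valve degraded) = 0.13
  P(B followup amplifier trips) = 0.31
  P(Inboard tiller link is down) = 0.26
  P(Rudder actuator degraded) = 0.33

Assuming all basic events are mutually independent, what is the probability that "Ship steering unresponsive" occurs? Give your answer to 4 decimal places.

0.2668

P(Starboard system down) [OR] = 1 − (1−0.26) × (1−0.03) = 0.282200
P(Pump set lost) [AND] = 0.282200 × 0.36 = 0.101592
P(Followup chain down) [OR] = 1 − (1−0.23) × (1−0.05) = 0.268500
P(Rudder loop fails) [OR] = 1 − (1−0.13) × (1−0.31) = 0.399700
P(NFU path down) [AND] = 0.268500 × 0.399700 = 0.107319
P(Port system unavailable) [AND] = 0.26 × 0.33 = 0.085800
P(Ship steering unresponsive) [OR] = 1 − (1−0.101592) × (1−0.107319) × (1−0.085800) = 0.266819
Rounded to 4 decimal places: P(Ship steering unresponsive) ≈ 0.2668.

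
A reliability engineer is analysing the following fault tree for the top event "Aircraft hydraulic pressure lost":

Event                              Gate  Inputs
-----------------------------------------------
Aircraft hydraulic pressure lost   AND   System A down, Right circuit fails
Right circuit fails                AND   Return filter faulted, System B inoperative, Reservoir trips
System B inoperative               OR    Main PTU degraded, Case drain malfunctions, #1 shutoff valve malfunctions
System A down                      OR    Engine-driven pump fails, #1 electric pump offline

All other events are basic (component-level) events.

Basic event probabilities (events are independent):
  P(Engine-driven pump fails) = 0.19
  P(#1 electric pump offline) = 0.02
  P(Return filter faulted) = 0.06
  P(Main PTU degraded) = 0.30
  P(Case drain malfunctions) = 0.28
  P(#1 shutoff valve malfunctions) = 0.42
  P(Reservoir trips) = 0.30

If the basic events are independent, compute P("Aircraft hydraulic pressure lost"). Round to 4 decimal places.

P(System A down) [OR] = 1 − (1−0.19) × (1−0.02) = 0.206200
P(System B inoperative) [OR] = 1 − (1−0.30) × (1−0.28) × (1−0.42) = 0.707680
P(Right circuit fails) [AND] = 0.06 × 0.707680 × 0.30 = 0.012738
P(Aircraft hydraulic pressure lost) [AND] = 0.206200 × 0.012738 = 0.002627
Rounded to 4 decimal places: P(Aircraft hydraulic pressure lost) ≈ 0.0026.

0.0026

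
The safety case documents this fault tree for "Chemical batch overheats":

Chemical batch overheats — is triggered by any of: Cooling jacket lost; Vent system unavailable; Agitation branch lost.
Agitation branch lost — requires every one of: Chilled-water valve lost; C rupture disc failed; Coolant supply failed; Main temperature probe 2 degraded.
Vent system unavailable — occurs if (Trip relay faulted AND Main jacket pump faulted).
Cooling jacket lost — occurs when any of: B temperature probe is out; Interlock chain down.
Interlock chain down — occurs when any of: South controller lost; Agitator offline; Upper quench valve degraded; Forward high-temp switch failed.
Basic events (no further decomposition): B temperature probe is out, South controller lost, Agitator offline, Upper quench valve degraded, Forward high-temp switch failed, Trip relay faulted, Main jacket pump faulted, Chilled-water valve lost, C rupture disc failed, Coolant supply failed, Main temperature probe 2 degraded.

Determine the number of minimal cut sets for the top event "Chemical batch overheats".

7

Interlock chain down [OR]: union of children's cut sets → 4 cut set(s).
Cooling jacket lost [OR]: union of children's cut sets → 5 cut set(s).
Vent system unavailable [AND]: one cut set from each child combined → 1 × 1 = 1 cut set(s).
Agitation branch lost [AND]: one cut set from each child combined → 1 × 1 × 1 × 1 = 1 cut set(s).
Chemical batch overheats [OR]: union of children's cut sets → 7 cut set(s).
Minimal cut sets: {B temperature probe is out}; {South controller lost}; {Agitator offline}; {Upper quench valve degraded}; {Forward high-temp switch failed}; {Main jacket pump faulted, Trip relay faulted}; {C rupture disc failed, Chilled-water valve lost, Coolant supply failed, Main temperature probe 2 degraded}.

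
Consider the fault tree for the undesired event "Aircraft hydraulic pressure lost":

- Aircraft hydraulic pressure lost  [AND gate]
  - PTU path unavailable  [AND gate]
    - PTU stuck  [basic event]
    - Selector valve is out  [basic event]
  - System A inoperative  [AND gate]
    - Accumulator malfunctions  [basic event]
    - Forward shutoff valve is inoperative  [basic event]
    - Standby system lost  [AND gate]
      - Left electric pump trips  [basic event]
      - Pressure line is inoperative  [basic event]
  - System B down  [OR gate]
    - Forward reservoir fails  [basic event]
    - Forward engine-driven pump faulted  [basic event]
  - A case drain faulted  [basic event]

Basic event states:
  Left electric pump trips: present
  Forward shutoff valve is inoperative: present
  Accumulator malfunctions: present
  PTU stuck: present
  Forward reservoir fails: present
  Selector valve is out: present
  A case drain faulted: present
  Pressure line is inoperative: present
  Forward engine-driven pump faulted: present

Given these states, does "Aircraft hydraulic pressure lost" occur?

PTU path unavailable [AND]: PTU stuck=occurs, Selector valve is out=occurs → all inputs occur → occurs.
Standby system lost [AND]: Left electric pump trips=occurs, Pressure line is inoperative=occurs → all inputs occur → occurs.
System A inoperative [AND]: Accumulator malfunctions=occurs, Forward shutoff valve is inoperative=occurs, Standby system lost=occurs → all inputs occur → occurs.
System B down [OR]: Forward reservoir fails=occurs, Forward engine-driven pump faulted=occurs → at least one input occurs → occurs.
Aircraft hydraulic pressure lost [AND]: PTU path unavailable=occurs, System A inoperative=occurs, System B down=occurs, A case drain faulted=occurs → all inputs occur → occurs.

Yes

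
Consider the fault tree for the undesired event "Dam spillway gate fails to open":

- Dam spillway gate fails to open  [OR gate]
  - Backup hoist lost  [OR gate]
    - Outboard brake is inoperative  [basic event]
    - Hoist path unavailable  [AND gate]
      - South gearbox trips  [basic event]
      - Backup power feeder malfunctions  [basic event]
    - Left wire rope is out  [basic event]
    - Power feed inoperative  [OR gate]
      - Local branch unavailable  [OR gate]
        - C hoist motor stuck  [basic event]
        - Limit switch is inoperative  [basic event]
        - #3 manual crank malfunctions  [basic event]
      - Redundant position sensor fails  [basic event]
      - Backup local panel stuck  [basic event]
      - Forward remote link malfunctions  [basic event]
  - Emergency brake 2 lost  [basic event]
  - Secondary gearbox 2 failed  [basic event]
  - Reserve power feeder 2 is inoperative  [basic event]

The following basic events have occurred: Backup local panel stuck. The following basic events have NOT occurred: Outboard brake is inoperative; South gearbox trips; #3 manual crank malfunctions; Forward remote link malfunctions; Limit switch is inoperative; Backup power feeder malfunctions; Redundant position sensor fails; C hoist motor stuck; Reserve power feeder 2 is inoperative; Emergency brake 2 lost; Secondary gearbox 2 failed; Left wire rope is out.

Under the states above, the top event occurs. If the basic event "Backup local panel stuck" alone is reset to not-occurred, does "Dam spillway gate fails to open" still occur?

No

Counterfactual: set "Backup local panel stuck" to not occurred.
Hoist path unavailable [AND]: South gearbox trips=not, Backup power feeder malfunctions=not → not all inputs occur → does not occur.
Local branch unavailable [OR]: C hoist motor stuck=not, Limit switch is inoperative=not, #3 manual crank malfunctions=not → no input occurs → does not occur.
Power feed inoperative [OR]: Local branch unavailable=not, Redundant position sensor fails=not, Backup local panel stuck=not, Forward remote link malfunctions=not → no input occurs → does not occur.
Backup hoist lost [OR]: Outboard brake is inoperative=not, Hoist path unavailable=not, Left wire rope is out=not, Power feed inoperative=not → no input occurs → does not occur.
Dam spillway gate fails to open [OR]: Backup hoist lost=not, Emergency brake 2 lost=not, Secondary gearbox 2 failed=not, Reserve power feeder 2 is inoperative=not → no input occurs → does not occur.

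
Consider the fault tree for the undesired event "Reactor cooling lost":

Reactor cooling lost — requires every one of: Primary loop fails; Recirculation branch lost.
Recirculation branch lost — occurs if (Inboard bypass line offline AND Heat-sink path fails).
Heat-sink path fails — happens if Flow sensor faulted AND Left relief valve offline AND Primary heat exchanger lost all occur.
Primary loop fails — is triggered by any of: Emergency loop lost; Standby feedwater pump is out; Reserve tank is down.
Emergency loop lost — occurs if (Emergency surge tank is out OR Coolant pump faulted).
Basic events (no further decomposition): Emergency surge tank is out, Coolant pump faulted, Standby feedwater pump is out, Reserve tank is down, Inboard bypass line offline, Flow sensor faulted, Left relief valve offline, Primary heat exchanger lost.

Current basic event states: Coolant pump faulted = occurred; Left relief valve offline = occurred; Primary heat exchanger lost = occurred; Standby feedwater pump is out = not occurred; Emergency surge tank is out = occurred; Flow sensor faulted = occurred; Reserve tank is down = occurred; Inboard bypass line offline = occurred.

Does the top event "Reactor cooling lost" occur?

Yes

Emergency loop lost [OR]: Emergency surge tank is out=occurs, Coolant pump faulted=occurs → at least one input occurs → occurs.
Primary loop fails [OR]: Emergency loop lost=occurs, Standby feedwater pump is out=not, Reserve tank is down=occurs → at least one input occurs → occurs.
Heat-sink path fails [AND]: Flow sensor faulted=occurs, Left relief valve offline=occurs, Primary heat exchanger lost=occurs → all inputs occur → occurs.
Recirculation branch lost [AND]: Inboard bypass line offline=occurs, Heat-sink path fails=occurs → all inputs occur → occurs.
Reactor cooling lost [AND]: Primary loop fails=occurs, Recirculation branch lost=occurs → all inputs occur → occurs.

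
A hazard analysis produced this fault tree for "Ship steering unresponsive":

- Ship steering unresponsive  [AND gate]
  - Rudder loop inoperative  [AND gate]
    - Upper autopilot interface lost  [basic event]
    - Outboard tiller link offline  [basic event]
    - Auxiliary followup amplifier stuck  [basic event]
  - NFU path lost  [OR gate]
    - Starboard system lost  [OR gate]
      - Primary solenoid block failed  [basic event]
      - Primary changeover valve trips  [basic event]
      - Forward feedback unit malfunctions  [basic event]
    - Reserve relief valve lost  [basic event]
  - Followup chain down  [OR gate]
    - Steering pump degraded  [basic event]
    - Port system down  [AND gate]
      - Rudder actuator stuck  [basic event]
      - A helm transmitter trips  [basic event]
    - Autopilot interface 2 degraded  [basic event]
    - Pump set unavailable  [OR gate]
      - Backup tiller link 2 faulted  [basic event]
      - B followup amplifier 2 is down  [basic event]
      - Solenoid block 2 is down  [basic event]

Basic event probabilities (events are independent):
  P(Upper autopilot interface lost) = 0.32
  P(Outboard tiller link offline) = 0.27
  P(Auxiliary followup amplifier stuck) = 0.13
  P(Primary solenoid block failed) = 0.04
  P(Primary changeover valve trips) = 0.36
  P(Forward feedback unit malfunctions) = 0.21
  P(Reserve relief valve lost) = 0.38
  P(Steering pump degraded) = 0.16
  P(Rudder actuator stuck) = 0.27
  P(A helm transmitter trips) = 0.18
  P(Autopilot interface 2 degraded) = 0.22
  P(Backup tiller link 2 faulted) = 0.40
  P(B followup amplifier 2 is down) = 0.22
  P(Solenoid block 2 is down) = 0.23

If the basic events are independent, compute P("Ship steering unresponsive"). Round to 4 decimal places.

P(Rudder loop inoperative) [AND] = 0.32 × 0.27 × 0.13 = 0.011232
P(Starboard system lost) [OR] = 1 − (1−0.04) × (1−0.36) × (1−0.21) = 0.514624
P(NFU path lost) [OR] = 1 − (1−0.514624) × (1−0.38) = 0.699067
P(Port system down) [AND] = 0.27 × 0.18 = 0.048600
P(Pump set unavailable) [OR] = 1 − (1−0.40) × (1−0.22) × (1−0.23) = 0.639640
P(Followup chain down) [OR] = 1 − (1−0.16) × (1−0.048600) × (1−0.22) × (1−0.639640) = 0.775367
P(Ship steering unresponsive) [AND] = 0.011232 × 0.699067 × 0.775367 = 0.006088
Rounded to 4 decimal places: P(Ship steering unresponsive) ≈ 0.0061.

0.0061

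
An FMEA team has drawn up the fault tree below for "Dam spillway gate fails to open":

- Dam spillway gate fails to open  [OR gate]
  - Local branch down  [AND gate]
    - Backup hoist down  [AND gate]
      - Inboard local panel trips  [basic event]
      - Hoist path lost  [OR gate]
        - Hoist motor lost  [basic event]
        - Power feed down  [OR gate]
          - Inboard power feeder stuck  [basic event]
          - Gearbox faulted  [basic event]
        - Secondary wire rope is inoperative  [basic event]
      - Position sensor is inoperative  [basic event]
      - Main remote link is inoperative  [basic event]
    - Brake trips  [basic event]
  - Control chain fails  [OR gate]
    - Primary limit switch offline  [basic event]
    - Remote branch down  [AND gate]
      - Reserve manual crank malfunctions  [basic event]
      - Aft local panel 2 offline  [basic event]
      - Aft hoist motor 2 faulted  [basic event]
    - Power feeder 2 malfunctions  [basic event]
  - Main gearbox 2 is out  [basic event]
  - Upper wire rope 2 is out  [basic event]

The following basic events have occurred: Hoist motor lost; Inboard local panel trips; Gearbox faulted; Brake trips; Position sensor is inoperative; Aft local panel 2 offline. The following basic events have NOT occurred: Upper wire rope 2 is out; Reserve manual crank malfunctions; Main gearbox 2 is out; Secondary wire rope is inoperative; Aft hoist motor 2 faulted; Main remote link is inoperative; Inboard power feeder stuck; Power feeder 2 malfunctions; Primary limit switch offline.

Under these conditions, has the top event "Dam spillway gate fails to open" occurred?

No

Power feed down [OR]: Inboard power feeder stuck=not, Gearbox faulted=occurs → at least one input occurs → occurs.
Hoist path lost [OR]: Hoist motor lost=occurs, Power feed down=occurs, Secondary wire rope is inoperative=not → at least one input occurs → occurs.
Backup hoist down [AND]: Inboard local panel trips=occurs, Hoist path lost=occurs, Position sensor is inoperative=occurs, Main remote link is inoperative=not → not all inputs occur → does not occur.
Local branch down [AND]: Backup hoist down=not, Brake trips=occurs → not all inputs occur → does not occur.
Remote branch down [AND]: Reserve manual crank malfunctions=not, Aft local panel 2 offline=occurs, Aft hoist motor 2 faulted=not → not all inputs occur → does not occur.
Control chain fails [OR]: Primary limit switch offline=not, Remote branch down=not, Power feeder 2 malfunctions=not → no input occurs → does not occur.
Dam spillway gate fails to open [OR]: Local branch down=not, Control chain fails=not, Main gearbox 2 is out=not, Upper wire rope 2 is out=not → no input occurs → does not occur.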